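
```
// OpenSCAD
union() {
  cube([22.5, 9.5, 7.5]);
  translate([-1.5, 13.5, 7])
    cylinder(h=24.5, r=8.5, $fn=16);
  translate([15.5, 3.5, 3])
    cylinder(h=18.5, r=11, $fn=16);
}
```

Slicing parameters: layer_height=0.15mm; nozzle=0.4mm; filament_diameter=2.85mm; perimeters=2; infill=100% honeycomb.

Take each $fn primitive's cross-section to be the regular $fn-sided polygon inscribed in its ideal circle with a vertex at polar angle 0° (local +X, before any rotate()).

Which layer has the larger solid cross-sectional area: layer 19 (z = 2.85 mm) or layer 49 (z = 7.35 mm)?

Layer 19 (z = 2.85): the 22.5×9.5 cube contributes its full rectangle (area 213.75 mm²); the cylinder at (-1.5, 13.5) is not intersected at this z (z outside [7, 31.5]); the cylinder at (15.5, 3.5) does not reach this height (z outside [3, 21.5]); Combining (union): only the 22.5×9.5 cube is present, so the union is just that shape — area = 213.75 mm². So its area = 213.75 mm². Layer 49 (z = 7.35): the cube is present — its section is the full 22.5×9.5 rectangle (area 213.75 mm²); the r=8.5 cylinder at (-1.5, 13.5) gives a regular 16-gon of circumradius 8.5 (constant along its height) (area = (16/2)·8.500²·sin(360°/16) = 221.19 mm²); the r=11 cylinder at (15.5, 3.5) contributes a regular 16-gon of circumradius 11 (area = (16/2)·11.000²·sin(360°/16) = 370.44 mm²); Combining (union): the regions partially overlap — summed areas 805.38 mm² minus the doubly-counted overlap 181.94 mm² gives 623.44 mm² — area = 623.44 mm². So its area = 623.44 mm². Layer 49 is larger (623.44 vs 213.75 mm²).

layer 49 (z = 7.35 mm)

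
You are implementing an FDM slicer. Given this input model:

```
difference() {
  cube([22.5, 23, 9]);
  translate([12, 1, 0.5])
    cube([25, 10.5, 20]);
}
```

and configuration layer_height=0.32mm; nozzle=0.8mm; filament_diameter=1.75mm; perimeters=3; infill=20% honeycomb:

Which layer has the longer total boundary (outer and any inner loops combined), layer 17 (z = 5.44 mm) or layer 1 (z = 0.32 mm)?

Layer 17 (z = 5.44): the cube is present — its section is the full 22.5×23 rectangle (perimeter 91.00 mm); the 25×10.5 cube at (12, 1) contributes its full rectangle (perimeter 71.00 mm); Subtracting the remaining from the first: starting from the 22.5×23 cube, the 25×10.5 cube at (12, 1) partially overlaps it — only the 110.25 mm² overlap (of its 262.50 mm²) is removed, clipping the outline — boundary = 112.00 mm. So its perimeter = 112.00 mm. Layer 1 (z = 0.32): the cube (footprint 22.5×23) is included at this height (perimeter 91.00 mm); the cube at (12, 1) is not intersected at this z (z outside [0.5, 20.5]); After the difference (first − rest): none of the subtracted shapes is present at this height, so the 22.5×23 cube is unchanged — boundary = 91.00 mm. So its perimeter = 91.00 mm. Layer 17 is larger (112.00 vs 91.00 mm).

layer 17 (z = 5.44 mm)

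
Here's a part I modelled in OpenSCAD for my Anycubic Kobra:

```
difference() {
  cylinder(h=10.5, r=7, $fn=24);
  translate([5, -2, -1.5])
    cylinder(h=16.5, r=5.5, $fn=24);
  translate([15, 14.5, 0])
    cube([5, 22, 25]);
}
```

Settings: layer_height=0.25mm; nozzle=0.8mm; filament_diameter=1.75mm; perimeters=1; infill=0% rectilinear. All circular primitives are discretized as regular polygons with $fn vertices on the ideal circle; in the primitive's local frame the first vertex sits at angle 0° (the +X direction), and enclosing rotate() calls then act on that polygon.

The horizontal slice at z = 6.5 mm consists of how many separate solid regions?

At z = 6.5 mm: the r=7 cylinder gives a regular 24-gon of circumradius 7 (constant along its height); the cylinder at (5, -2): section is a regular 24-gon, circumradius r=5.5; the cube at (15, 14.5) (footprint 5×22) is included at this height; Taking the first minus the rest: starting from the r=7 cylinder, the r=5.5 cylinder at (5, -2) partially overlaps it — only the 55.45 mm² overlap (of its 93.95 mm²) is removed, clipping the outline; the 5×22 cube at (15, 14.5) misses the remaining region (no effect) — 1 connected region. The result has 1 disconnected region.

1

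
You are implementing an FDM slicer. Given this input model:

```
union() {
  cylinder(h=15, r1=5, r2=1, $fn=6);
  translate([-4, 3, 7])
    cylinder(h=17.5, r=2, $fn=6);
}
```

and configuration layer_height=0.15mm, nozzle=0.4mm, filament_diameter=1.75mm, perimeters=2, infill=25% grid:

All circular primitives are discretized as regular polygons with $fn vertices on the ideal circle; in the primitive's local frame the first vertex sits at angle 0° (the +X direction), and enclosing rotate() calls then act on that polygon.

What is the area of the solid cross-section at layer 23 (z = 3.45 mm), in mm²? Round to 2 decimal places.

At z = 3.45 mm: the cone contributes a regular 6-gon of circumradius 4.080 (interpolated between r1=5 and r2=1 at t=0.230) (area = (6/2)·4.080²·sin(360°/6) = 43.25 mm²); the cylinder at (-4, 3) is absent (z outside [7, 24.5]); Taking the union: only the cone is present, so the union is just that shape — area = 43.25 mm². Overall, the cross-section is a single solid region. Net area = 43.25 mm².

43.25 mm²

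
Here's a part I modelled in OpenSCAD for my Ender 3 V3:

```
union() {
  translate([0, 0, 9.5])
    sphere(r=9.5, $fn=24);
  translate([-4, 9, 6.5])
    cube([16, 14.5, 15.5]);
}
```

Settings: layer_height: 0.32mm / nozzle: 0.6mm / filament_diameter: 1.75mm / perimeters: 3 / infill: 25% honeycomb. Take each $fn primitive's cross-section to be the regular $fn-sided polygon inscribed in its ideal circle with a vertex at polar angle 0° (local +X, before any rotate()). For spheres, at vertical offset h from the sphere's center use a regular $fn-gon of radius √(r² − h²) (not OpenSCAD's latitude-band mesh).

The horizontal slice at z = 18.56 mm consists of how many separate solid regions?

At z = 18.56 mm: the sphere: section is a regular 24-gon, circumradius = √(r²−h²) = √(9.5²−9.06²) = 2.858; the 16×14.5 cube at (-4, 9) contributes its full rectangle; Combining (union): the 2 present regions are separate (no shared area or edge), so areas and boundary lengths simply add and each stays a separate island — 2 connected regions. The result has 2 disconnected regions.

2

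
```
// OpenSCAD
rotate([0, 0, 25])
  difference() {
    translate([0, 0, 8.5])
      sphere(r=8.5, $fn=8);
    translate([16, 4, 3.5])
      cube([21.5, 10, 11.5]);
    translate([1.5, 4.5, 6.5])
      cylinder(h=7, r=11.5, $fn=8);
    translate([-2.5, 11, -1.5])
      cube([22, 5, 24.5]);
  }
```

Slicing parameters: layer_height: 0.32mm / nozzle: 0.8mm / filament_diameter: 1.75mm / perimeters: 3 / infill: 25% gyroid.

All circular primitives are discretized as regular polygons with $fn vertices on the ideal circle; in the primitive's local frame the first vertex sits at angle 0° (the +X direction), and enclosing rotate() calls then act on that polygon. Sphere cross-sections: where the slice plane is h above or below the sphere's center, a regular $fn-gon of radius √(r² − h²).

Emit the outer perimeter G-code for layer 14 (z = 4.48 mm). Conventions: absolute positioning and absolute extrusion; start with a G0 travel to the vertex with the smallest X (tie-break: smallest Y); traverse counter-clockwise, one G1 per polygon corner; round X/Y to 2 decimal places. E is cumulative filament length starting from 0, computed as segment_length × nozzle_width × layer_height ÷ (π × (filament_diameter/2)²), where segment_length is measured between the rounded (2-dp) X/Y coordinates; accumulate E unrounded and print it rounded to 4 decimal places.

At z = 4.48 mm: the r=8.5 sphere contributes a regular 8-gon of circumradius √(8.5²−4.02²) = 7.489; the cube at (16, 4) is present — its section is the full 21.5×10 rectangle; the cylinder at (1.5, 4.5) does not reach this height (z outside [6.5, 13.5]); the 22×5 cube at (-2.5, 11) contributes its full rectangle; Subtracting the remaining from the first: starting from the r=8.5 sphere, the 21.5×10 cube at (16, 4) misses the remaining region (no effect); the 22×5 cube at (-2.5, 11) misses the remaining region (no effect) — 1 connected region; (whole slice rotated 25° about Z — lengths, areas and connectivity unchanged). The outline is a single polygon with 8 vertices. Extrusion per mm of travel: 0.8 × 0.32 / (π × 0.875²) = 0.106432. Accumulating E over each segment gives final E = 4.8826.

G0 X-7.04 Y2.56 Z4.48
G1 X-6.79 Y-3.17 E0.6104
G1 X-2.56 Y-7.04 E1.2206
G1 X3.17 Y-6.79 E1.8311
G1 X7.04 Y-2.56 E2.4413
G1 X6.79 Y3.17 E3.0517
G1 X2.56 Y7.04 E3.6619
G1 X-3.17 Y6.79 E4.2724
G1 X-7.04 Y2.56 E4.8826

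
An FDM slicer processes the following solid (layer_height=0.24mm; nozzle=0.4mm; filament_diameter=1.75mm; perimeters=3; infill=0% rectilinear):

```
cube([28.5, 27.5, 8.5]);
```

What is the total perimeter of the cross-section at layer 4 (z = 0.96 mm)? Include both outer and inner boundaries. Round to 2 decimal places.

At z = 0.96 mm: the 28.5×27.5 cube contributes its full rectangle (perimeter 112.00 mm). Overall, the cross-section is a single solid region. Total boundary length (outer) = 112.00 mm.

112.00 mm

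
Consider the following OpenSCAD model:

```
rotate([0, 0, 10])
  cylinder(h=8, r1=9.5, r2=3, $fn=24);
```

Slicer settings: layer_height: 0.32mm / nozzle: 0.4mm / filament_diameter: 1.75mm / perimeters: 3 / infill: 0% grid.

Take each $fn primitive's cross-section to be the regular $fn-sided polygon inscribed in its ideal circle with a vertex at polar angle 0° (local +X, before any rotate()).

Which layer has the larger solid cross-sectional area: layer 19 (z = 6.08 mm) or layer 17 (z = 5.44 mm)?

layer 17 (z = 5.44 mm)

Layer 19 (z = 6.08): the cone (r1=9.5→r2=3) has section circumradius 4.560 here — a regular 24-gon (area = (24/2)·4.560²·sin(360°/24) = 64.58 mm²); (rotated 10° about Z; rotation is an isometry so areas/perimeters/island counts are preserved). So its area = 64.58 mm². Layer 17 (z = 5.44): the cone: at t=0.680 of its height the radius interpolates to r₁+(r₂−r₁)t = 5.080, giving a regular 24-gon of that circumradius (area = (24/2)·5.080²·sin(360°/24) = 80.15 mm²); (whole slice rotated 10° about Z — lengths, areas and connectivity unchanged). So its area = 80.15 mm². Layer 17 is larger (80.15 vs 64.58 mm²).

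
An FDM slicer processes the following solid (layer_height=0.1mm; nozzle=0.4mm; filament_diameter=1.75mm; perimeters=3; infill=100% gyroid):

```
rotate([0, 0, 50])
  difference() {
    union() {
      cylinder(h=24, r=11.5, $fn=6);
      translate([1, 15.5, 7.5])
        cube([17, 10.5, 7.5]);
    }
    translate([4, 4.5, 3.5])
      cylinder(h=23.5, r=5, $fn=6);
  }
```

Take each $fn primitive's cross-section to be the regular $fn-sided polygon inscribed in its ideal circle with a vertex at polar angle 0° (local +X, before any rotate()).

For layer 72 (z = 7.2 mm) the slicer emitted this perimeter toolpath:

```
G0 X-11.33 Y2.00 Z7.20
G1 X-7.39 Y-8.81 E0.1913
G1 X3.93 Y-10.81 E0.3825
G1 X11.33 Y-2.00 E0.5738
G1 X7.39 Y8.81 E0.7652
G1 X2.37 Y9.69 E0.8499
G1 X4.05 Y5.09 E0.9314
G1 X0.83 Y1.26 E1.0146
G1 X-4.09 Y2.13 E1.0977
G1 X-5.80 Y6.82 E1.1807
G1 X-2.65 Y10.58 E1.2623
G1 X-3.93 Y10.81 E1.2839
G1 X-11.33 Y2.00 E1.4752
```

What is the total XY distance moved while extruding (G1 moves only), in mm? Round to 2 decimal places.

88.71 mm

Sum the Euclidean lengths of each G1 segment: total = 88.71 mm.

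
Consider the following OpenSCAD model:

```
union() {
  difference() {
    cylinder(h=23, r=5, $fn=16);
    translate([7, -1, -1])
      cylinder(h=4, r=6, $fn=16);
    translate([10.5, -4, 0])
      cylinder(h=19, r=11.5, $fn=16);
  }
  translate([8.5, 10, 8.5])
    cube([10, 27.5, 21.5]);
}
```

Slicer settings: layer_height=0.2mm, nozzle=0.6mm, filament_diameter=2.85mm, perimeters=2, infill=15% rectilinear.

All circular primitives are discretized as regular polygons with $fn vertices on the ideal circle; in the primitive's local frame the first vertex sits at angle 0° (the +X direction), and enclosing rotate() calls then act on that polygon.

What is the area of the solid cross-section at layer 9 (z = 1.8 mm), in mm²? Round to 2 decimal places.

At z = 1.8 mm: the cylinder: section is a regular 16-gon, circumradius r=5 (area = (16/2)·5.000²·sin(360°/16) = 76.54 mm²); the r=6 cylinder at (7, -1) contributes a regular 16-gon of circumradius 6 (area = (16/2)·6.000²·sin(360°/16) = 110.21 mm²); the r=11.5 cylinder at (10.5, -4) gives a regular 16-gon of circumradius 11.5 (constant along its height) (area = (16/2)·11.500²·sin(360°/16) = 404.88 mm²); After the difference (first − rest): starting from the r=5 cylinder (76.54 mm²), the r=6 cylinder at (7, -1) partially overlaps it — only the 21.52 mm² overlap (of its 110.21 mm²) is removed, clipping the outline; the r=11.5 cylinder at (10.5, -4) partially overlaps it — only the 14.41 mm² overlap (of its 404.88 mm²) is removed, clipping the outline — area = 40.61 mm²; the cube at (8.5, 10) is absent (z outside [8.5, 30]); Taking the union: only that combined region is present, so the union is just that shape — area = 40.61 mm². Overall, the cross-section is a single solid region. Net area = 40.61 mm².

40.61 mm²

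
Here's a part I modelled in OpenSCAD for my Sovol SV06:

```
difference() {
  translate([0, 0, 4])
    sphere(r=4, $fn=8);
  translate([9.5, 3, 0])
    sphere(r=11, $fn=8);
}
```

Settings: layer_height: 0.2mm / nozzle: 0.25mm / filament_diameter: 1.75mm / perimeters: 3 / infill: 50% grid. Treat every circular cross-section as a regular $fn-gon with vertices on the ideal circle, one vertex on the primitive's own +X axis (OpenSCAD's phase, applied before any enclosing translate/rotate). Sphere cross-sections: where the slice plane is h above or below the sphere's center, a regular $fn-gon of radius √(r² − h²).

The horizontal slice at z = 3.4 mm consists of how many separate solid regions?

1

At z = 3.4 mm: the r=4 sphere contributes a regular 8-gon of circumradius √(4²−0.6²) = 3.955; the r=11 sphere at (9.5, 3) contributes a regular 8-gon of circumradius √(11²−3.4²) = 10.461; Subtracting the remaining from the first: starting from the r=4 sphere, the r=11 sphere at (9.5, 3) partially overlaps it — only the 20.09 mm² overlap (of its 309.54 mm²) is removed, clipping the outline — 1 connected region. The result has 1 disconnected region.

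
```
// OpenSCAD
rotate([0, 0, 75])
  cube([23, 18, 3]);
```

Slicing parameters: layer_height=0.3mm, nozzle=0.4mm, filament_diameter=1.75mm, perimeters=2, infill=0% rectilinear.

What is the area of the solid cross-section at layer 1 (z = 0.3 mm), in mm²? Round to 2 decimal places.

414.00 mm²

At z = 0.3 mm: the 23×18 cube contributes its full rectangle (area 414.00 mm²); (whole slice rotated 75° about Z — lengths, areas and connectivity unchanged). Overall, the cross-section is a single solid region. Net area = 414.00 mm².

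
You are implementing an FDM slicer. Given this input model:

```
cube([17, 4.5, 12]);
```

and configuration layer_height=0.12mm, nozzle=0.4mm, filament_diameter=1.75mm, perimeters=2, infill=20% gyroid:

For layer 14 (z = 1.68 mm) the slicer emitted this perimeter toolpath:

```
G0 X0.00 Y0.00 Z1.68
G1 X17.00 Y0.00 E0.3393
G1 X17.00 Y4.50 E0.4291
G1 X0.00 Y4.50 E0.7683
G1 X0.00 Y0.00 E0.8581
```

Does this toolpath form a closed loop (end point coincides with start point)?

Start point (G0): (0.00, 0.00). End point (last G1): the path returns to the start — closed.

yes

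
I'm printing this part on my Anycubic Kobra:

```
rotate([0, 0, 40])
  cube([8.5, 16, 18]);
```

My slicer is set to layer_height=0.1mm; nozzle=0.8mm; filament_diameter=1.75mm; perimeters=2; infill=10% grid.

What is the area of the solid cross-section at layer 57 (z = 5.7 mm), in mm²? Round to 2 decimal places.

136.00 mm²

At z = 5.7 mm: the cube is present — its section is the full 8.5×16 rectangle (area 136.00 mm²); (whole slice rotated 40° about Z — lengths, areas and connectivity unchanged). Overall, the cross-section is a single solid region. Net area = 136.00 mm².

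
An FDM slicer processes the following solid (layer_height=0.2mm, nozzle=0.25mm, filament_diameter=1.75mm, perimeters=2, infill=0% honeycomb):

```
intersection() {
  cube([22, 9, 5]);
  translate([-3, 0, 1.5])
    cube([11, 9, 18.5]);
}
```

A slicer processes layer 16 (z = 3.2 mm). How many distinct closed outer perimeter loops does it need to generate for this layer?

At z = 3.2 mm: the 22×9 cube contributes its full rectangle; the 11×9 cube at (-3, 0) contributes its full rectangle; After intersecting: the 11×9 cube at (-3, 0) partially overlaps the 22×9 cube; clipping to the common part keeps 72.00 mm² — 1 connected region. The result has 1 disconnected region.

1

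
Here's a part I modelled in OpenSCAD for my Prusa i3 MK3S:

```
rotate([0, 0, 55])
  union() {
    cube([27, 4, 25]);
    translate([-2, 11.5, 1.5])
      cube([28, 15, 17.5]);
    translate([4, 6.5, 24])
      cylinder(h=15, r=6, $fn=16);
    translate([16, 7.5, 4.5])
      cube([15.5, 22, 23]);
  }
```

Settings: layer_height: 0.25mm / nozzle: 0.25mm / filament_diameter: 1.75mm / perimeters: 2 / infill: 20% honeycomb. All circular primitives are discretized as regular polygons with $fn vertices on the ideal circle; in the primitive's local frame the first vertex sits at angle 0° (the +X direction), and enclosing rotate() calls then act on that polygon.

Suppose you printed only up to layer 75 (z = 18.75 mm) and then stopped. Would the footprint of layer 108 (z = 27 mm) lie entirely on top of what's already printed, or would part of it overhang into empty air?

Compare the two slices. At z = 18.75: the cube (footprint 27×4) is included at this height (area 108.00 mm²); the 28×15 cube at (-2, 11.5) contributes its full rectangle (area 420.00 mm²); the cylinder at (4, 6.5) is not intersected at this z (z outside [24, 39]); the 15.5×22 cube at (16, 7.5) contributes its full rectangle (area 341.00 mm²); Taking the union: the regions partially overlap — summed areas 869.00 mm² minus the doubly-counted overlap 150.00 mm² gives 719.00 mm² — area = 719.00 mm²; (rotated 55° about Z; rotation is an isometry so areas/perimeters/island counts are preserved). At z = 27: the cube is absent (z outside [0, 25]); the cube at (-2, 11.5) is absent (z outside [1.5, 19]); the r=6 cylinder at (4, 6.5) contributes a regular 16-gon of circumradius 6 (area = (16/2)·6.000²·sin(360°/16) = 110.21 mm²); the cube at (16, 7.5) is present — its section is the full 15.5×22 rectangle (area 341.00 mm²); Merging all regions: the 2 present regions are separate (no shared area or edge), so areas and boundary lengths simply add and each stays a separate island — area = 451.21 mm²; (whole slice rotated 55° about Z — lengths, areas and connectivity unchanged). Checking containment: at z = 27 the cross-section extends beyond the z = 18.75 cross-section by about 81.32 mm².

part overhangs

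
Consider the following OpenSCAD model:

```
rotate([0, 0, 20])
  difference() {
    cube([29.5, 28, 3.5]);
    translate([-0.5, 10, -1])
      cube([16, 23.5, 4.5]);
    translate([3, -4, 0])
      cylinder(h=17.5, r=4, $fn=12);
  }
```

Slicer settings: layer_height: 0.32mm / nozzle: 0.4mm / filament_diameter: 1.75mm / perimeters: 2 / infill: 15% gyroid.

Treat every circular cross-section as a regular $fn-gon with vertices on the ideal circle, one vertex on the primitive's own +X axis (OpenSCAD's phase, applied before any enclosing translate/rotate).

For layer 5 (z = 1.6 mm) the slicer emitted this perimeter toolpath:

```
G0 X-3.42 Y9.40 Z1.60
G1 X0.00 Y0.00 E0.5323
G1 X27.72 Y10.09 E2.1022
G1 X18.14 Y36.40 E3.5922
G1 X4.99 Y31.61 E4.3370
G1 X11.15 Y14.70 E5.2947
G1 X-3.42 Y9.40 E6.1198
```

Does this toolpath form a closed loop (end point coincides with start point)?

Start point (G0): (-3.42, 9.40). End point (last G1): the path returns to the start — closed.

yes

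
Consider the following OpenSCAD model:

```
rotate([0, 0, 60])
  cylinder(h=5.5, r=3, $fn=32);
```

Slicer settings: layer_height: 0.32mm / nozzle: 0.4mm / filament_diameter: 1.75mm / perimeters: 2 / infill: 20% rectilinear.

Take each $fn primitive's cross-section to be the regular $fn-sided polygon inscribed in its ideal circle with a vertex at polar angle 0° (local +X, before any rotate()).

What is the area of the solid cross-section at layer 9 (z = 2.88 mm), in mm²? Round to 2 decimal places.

28.09 mm²

At z = 2.88 mm: the cylinder: section is a regular 32-gon, circumradius r=3 (area = (32/2)·3.000²·sin(360°/32) = 28.09 mm²); (whole slice rotated 60° about Z — lengths, areas and connectivity unchanged). Overall, the cross-section is a single solid region. Net area = 28.09 mm².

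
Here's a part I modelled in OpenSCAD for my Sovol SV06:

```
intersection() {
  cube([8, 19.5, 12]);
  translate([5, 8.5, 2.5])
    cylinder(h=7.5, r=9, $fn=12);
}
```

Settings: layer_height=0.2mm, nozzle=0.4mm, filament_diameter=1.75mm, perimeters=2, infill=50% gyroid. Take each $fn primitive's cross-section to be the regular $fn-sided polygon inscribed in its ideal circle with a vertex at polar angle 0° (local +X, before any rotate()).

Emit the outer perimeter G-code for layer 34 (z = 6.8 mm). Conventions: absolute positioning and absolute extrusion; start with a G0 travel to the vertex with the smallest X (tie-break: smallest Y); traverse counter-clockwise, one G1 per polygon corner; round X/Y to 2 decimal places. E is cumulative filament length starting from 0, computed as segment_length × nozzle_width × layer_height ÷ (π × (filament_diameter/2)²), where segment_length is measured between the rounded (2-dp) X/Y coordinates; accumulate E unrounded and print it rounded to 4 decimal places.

At z = 6.8 mm: the 8×19.5 cube contributes its full rectangle; the r=9 cylinder at (5, 8.5) contributes a regular 12-gon of circumradius 9; Keeping only the common overlap: the r=9 cylinder at (5, 8.5) partially overlaps the 8×19.5 cube; clipping to the common part keeps 133.77 mm² — 1 connected region. The outline is a single polygon with 9 vertices. Extrusion per mm of travel: 0.4 × 0.2 / (π × 0.875²) = 0.033260. Accumulating E over each segment gives final E = 1.5896.

G0 X0.00 Y1.21 Z6.80
G1 X0.50 Y0.71 E0.0235
G1 X3.13 Y0.00 E0.1141
G1 X6.87 Y0.00 E0.2385
G1 X8.00 Y0.30 E0.2774
G1 X8.00 Y16.70 E0.8229
G1 X5.00 Y17.50 E0.9261
G1 X0.50 Y16.29 E1.0811
G1 X0.00 Y15.79 E1.1046
G1 X0.00 Y1.21 E1.5896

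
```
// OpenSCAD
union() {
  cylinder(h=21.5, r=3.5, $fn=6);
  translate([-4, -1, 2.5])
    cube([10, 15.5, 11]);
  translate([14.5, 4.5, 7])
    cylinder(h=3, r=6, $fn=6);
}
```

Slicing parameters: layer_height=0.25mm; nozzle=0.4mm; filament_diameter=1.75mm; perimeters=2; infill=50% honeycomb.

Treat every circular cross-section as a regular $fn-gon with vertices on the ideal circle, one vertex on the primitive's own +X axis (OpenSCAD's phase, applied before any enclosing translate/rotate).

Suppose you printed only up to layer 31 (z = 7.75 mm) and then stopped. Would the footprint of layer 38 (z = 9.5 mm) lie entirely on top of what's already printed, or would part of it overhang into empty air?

entirely on top

Compare the two slices. At z = 7.75: the cylinder: section is a regular 6-gon, circumradius r=3.5 (area = (6/2)·3.500²·sin(360°/6) = 31.83 mm²); the 10×15.5 cube at (-4, -1) contributes its full rectangle (area 155.00 mm²); the cylinder at (14.5, 4.5): section is a regular 6-gon, circumradius r=6 (area = (6/2)·6.000²·sin(360°/6) = 93.53 mm²); Combining (union): the regions partially overlap — summed areas 280.36 mm² minus the doubly-counted overlap 22.34 mm² gives 258.02 mm² — area = 258.02 mm². At z = 9.5: the r=3.5 cylinder gives a regular 6-gon of circumradius 3.5 (constant along its height) (area = (6/2)·3.500²·sin(360°/6) = 31.83 mm²); the cube at (-4, -1) is present — its section is the full 10×15.5 rectangle (area 155.00 mm²); the r=6 cylinder at (14.5, 4.5) gives a regular 6-gon of circumradius 6 (constant along its height) (area = (6/2)·6.000²·sin(360°/6) = 93.53 mm²); Combining (union): the regions partially overlap — summed areas 280.36 mm² minus the doubly-counted overlap 22.34 mm² gives 258.02 mm² — area = 258.02 mm². Checking containment: the cross-section at z = 9.5 is a subset of the cross-section at z = 7.75.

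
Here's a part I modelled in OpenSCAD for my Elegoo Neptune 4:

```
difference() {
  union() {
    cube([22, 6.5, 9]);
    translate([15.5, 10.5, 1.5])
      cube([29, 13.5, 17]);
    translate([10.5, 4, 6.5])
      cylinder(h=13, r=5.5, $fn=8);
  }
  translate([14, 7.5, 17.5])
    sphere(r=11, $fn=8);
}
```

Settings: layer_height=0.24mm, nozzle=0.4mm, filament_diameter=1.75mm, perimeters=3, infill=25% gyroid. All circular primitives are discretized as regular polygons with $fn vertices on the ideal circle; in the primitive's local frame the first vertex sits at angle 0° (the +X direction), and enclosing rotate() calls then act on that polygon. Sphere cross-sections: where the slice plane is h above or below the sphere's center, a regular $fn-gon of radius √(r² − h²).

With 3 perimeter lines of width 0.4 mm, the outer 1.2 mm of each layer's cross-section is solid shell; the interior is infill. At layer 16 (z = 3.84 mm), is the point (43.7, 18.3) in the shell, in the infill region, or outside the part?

At z = 3.84 mm: the cube (footprint 22×6.5) is included at this height; the 29×13.5 cube at (15.5, 10.5) contributes its full rectangle; the cylinder at (10.5, 4) does not reach this height (z outside [6.5, 19.5]); Merging all regions: the 2 present regions are separate (no shared area or edge), so areas and boundary lengths simply add and each stays a separate island — 2 connected regions; the sphere at (14, 7.5) is absent (|z−center|=13.660 > r=11); Taking the first minus the rest: none of the subtracted shapes is present at this height, so that combined region is unchanged — 2 connected regions. Overall, the cross-section has 2 separate islands. The nearest boundary edge runs (44.50, 24.00)→(44.50, 10.50); distance from the point to it = 0.80 mm. (Shell/infill is judged within the island containing the point — the largest one.) The point is inside the cross-section, 0.80 mm from the nearest boundary — within the 1.2 mm shell band (3 × 0.4).

shell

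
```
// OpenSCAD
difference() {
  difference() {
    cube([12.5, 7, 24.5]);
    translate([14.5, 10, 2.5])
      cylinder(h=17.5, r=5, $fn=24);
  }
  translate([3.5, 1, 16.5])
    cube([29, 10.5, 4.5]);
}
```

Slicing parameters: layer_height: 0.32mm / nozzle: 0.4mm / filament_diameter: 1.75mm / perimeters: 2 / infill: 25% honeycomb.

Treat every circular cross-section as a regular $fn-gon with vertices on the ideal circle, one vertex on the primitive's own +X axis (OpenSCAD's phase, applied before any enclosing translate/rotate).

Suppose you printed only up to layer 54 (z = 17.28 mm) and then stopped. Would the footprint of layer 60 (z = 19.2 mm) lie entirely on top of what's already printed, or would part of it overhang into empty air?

Compare the two slices. At z = 17.28: the cube (footprint 12.5×7) is included at this height (area 87.50 mm²); the cylinder at (14.5, 10): section is a regular 24-gon, circumradius r=5 (area = (24/2)·5.000²·sin(360°/24) = 77.65 mm²); After the difference (first − rest): starting from the 12.5×7 cube (87.50 mm²), the r=5 cylinder at (14.5, 10) partially overlaps it — only the 1.79 mm² overlap (of its 77.65 mm²) is removed, clipping the outline — area = 85.71 mm²; the 29×10.5 cube at (3.5, 1) contributes its full rectangle (area 304.50 mm²); Subtracting the remaining from the first: starting from the result so far (85.71 mm²), the 29×10.5 cube at (3.5, 1) partially overlaps it — only the 52.21 mm² overlap (of its 304.50 mm²) is removed, clipping the outline — area = 33.50 mm². At z = 19.2: the cube is present — its section is the full 12.5×7 rectangle (area 87.50 mm²); the cylinder at (14.5, 10): section is a regular 24-gon, circumradius r=5 (area = (24/2)·5.000²·sin(360°/24) = 77.65 mm²); Subtracting the remaining from the first: starting from the 12.5×7 cube (87.50 mm²), the r=5 cylinder at (14.5, 10) partially overlaps it — only the 1.79 mm² overlap (of its 77.65 mm²) is removed, clipping the outline — area = 85.71 mm²; the cube at (3.5, 1) is present — its section is the full 29×10.5 rectangle (area 304.50 mm²); After the difference (first − rest): starting from that combined region (85.71 mm²), the 29×10.5 cube at (3.5, 1) partially overlaps it — only the 52.21 mm² overlap (of its 304.50 mm²) is removed, clipping the outline — area = 33.50 mm². Checking containment: the cross-section at z = 19.2 is a subset of the cross-section at z = 17.28.

entirely on top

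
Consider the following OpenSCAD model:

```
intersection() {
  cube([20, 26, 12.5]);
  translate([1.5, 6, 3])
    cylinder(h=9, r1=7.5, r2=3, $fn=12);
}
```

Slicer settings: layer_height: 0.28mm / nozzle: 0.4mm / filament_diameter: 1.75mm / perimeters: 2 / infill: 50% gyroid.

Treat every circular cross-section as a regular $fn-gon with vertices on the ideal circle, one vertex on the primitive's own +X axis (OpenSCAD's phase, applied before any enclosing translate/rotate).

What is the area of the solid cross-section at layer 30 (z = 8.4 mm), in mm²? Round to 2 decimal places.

At z = 8.4 mm: the 20×26 cube contributes its full rectangle (area 520.00 mm²); the cone at (1.5, 6) contributes a regular 12-gon of circumradius 4.800 (interpolated between r1=7.5 and r2=3 at t=0.600) (area = (12/2)·4.800²·sin(360°/12) = 69.12 mm²); Taking the intersection: the cone at (1.5, 6) partially overlaps the 20×26 cube; clipping to the common part keeps 48.36 mm² — area = 48.36 mm². Overall, the cross-section is a single solid region. Net area = 48.36 mm².

48.36 mm²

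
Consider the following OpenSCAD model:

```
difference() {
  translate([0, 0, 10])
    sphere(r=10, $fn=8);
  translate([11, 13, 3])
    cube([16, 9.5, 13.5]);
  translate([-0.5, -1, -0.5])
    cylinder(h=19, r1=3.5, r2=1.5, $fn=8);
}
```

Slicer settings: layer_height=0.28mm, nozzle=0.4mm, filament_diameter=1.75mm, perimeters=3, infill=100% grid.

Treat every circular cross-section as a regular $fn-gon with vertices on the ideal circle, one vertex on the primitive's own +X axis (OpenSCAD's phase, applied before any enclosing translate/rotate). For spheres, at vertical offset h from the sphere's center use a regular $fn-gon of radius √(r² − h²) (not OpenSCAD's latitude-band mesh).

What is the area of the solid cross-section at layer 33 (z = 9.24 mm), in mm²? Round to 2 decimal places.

263.89 mm²

At z = 9.24 mm: the r=10 sphere contributes a regular 8-gon of circumradius √(10²−0.76²) = 9.971 (area = (8/2)·9.971²·sin(360°/8) = 281.21 mm²); the cube at (11, 13) (footprint 16×9.5) is included at this height (area 152.00 mm²); the cone at (-0.5, -1): at t=0.513 of its height the radius interpolates to r₁+(r₂−r₁)t = 2.475, giving a regular 8-gon of that circumradius (area = (8/2)·2.475²·sin(360°/8) = 17.32 mm²); After the difference (first − rest): starting from the r=10 sphere (281.21 mm²), the 16×9.5 cube at (11, 13) misses the remaining region (no effect); the cone at (-0.5, -1) lies wholly inside it (removes its full 17.32 mm² and its 15.15 mm outline becomes a hole wall) — area = 263.89 mm². Overall, the cross-section is one region with 1 hole. Net area = 263.89 mm².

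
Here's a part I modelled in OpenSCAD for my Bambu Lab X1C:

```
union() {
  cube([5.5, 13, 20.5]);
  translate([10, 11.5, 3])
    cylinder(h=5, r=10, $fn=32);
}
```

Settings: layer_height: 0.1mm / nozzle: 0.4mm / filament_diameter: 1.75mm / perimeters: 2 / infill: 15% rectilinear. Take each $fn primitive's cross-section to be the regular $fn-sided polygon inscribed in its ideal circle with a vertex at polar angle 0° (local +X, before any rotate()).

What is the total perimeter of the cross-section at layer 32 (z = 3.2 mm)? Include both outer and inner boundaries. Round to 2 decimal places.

71.49 mm

At z = 3.2 mm: the 5.5×13 cube contributes its full rectangle (perimeter 37.00 mm); the r=10 cylinder at (10, 11.5) contributes a regular 32-gon of circumradius 10 (perimeter = 2·32·10.000·sin(180°/32) = 62.73 mm); Taking the union: the regions partially overlap (shared area 42.89 mm²), so the edge portions inside another operand are dropped and the merged outline is re-measured after clipping — boundary = 71.49 mm. Overall, the cross-section is a single solid region. Total boundary length (outer) = 71.49 mm.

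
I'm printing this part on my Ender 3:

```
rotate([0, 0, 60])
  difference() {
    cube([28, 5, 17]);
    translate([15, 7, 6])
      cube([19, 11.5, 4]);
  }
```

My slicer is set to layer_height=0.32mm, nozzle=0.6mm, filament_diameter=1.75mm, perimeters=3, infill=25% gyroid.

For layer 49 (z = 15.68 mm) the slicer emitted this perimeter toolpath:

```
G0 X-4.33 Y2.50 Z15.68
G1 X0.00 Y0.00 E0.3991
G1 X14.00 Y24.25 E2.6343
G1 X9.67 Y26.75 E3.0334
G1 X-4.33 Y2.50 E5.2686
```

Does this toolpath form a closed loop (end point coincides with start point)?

yes

Start point (G0): (-4.33, 2.50). End point (last G1): the path returns to the start — closed.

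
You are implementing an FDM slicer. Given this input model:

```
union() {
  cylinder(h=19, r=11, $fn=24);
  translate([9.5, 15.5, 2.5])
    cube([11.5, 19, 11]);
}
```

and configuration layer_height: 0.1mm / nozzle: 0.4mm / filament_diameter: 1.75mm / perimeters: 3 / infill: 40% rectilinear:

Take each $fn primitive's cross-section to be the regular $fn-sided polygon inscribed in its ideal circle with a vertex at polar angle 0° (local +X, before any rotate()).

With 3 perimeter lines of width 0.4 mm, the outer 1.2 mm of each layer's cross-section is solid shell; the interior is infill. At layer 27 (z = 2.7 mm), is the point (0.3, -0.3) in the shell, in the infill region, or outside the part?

infill

At z = 2.7 mm: the cylinder: section is a regular 24-gon, circumradius r=11; the 11.5×19 cube at (9.5, 15.5) contributes its full rectangle; Taking the union: the 2 present regions are separate (no shared area or edge), so areas and boundary lengths simply add and each stays a separate island — 2 connected regions. Overall, the cross-section has 2 separate islands. The nearest boundary edge runs (7.78, -7.78)→(5.50, -9.53); distance from the point to it = 10.49 mm. (Shell/infill is judged within the island containing the point — the largest one.) The point is inside the cross-section and 10.49 mm from the nearest boundary — more than the 1.2 mm shell width (3 × 0.4), so it's in the infill interior.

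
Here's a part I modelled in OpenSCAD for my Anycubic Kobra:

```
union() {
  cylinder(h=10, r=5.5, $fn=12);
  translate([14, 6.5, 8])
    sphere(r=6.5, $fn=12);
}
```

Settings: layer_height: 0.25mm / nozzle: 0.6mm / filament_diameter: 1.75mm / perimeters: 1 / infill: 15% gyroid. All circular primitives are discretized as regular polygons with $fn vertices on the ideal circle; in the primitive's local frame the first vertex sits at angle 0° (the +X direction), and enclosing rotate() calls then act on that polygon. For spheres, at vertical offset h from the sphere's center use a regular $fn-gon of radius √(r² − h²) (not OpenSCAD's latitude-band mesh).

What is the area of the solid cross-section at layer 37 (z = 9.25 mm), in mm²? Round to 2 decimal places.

At z = 9.25 mm: the cylinder: section is a regular 12-gon, circumradius r=5.5 (area = (12/2)·5.500²·sin(360°/12) = 90.75 mm²); the sphere at (14, 6.5): section is a regular 12-gon, circumradius = √(r²−h²) = √(6.5²−1.25²) = 6.379 (area = (12/2)·6.379²·sin(360°/12) = 122.06 mm²); Combining (union): the 2 present regions are separate (no shared area or edge), so areas and boundary lengths simply add and each stays a separate island — area = 212.81 mm². Overall, the cross-section has 2 separate islands. Net area = 212.81 mm².

212.81 mm²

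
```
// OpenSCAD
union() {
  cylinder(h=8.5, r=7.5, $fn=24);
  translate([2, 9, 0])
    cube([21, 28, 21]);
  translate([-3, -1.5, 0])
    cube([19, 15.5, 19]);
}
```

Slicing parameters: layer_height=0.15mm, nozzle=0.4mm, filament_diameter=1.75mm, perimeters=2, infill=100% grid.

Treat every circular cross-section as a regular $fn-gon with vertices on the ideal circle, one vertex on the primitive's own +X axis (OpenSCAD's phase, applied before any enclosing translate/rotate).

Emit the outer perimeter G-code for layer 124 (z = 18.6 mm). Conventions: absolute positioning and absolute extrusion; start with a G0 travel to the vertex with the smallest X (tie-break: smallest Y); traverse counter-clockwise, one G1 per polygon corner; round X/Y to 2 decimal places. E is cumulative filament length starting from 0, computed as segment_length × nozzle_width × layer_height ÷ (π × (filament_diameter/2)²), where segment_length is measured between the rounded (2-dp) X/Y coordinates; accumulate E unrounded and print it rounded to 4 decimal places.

At z = 18.6 mm: the cylinder does not reach this height (z outside [0, 8.5]); the 21×28 cube at (2, 9) contributes its full rectangle; the cube at (-3, -1.5) (footprint 19×15.5) is included at this height; Taking the union: the regions partially overlap (shared area 70.00 mm²), so overlapping operands fuse into one piece — 1 connected region. The outline is a single polygon with 8 vertices. Extrusion per mm of travel: 0.4 × 0.15 / (π × 0.875²) = 0.024945. Accumulating E over each segment gives final E = 3.2179.

G0 X-3.00 Y-1.50 Z18.60
G1 X16.00 Y-1.50 E0.4740
G1 X16.00 Y9.00 E0.7359
G1 X23.00 Y9.00 E0.9105
G1 X23.00 Y37.00 E1.6090
G1 X2.00 Y37.00 E2.1328
G1 X2.00 Y14.00 E2.7065
G1 X-3.00 Y14.00 E2.8313
G1 X-3.00 Y-1.50 E3.2179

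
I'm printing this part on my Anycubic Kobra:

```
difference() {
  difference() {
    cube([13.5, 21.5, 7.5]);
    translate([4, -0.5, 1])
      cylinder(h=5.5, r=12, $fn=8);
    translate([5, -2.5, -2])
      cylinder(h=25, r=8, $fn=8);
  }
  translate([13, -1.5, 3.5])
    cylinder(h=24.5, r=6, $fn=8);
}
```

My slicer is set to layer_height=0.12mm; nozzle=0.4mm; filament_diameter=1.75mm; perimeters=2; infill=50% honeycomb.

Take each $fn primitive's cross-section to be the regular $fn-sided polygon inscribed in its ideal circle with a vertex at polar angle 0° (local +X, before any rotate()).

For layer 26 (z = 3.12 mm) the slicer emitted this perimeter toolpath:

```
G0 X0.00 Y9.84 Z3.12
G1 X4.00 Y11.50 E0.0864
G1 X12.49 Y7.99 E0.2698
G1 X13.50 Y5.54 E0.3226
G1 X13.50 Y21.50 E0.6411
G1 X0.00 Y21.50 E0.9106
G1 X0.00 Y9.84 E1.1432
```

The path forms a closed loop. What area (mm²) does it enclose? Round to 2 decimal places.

Apply the shoelace formula to the sequence of (X, Y) vertices; enclosed area = 158.00 mm².

158.00 mm²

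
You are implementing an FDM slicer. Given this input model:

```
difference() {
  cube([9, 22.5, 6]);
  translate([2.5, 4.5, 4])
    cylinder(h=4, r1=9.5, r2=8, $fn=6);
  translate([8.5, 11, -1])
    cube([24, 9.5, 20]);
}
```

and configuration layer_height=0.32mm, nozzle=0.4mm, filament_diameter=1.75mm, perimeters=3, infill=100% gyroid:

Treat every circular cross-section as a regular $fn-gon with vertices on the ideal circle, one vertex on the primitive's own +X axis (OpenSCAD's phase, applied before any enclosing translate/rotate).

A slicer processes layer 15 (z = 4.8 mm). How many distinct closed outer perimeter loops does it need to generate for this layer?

1

At z = 4.8 mm: the 9×22.5 cube contributes its full rectangle; the cone at (2.5, 4.5): at t=0.200 of its height the radius interpolates to r₁+(r₂−r₁)t = 9.200, giving a regular 6-gon of that circumradius; the cube at (8.5, 11) (footprint 24×9.5) is included at this height; After the difference (first − rest): starting from the 9×22.5 cube, the cone at (2.5, 4.5) partially overlaps it — only the 109.08 mm² overlap (of its 219.90 mm²) is removed, clipping the outline; the 24×9.5 cube at (8.5, 11) partially overlaps it — only the 4.75 mm² overlap (of its 228.00 mm²) is removed, clipping the outline — 1 connected region. The result has 1 disconnected region.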